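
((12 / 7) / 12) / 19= 1 / 133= 0.01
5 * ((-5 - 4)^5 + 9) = -295200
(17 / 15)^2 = 289 / 225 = 1.28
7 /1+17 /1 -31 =-7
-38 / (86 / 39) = -741 / 43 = -17.23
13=13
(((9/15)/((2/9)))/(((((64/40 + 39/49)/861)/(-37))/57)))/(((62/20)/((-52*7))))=4372310173140/18197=240276428.70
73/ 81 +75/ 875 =0.99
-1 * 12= -12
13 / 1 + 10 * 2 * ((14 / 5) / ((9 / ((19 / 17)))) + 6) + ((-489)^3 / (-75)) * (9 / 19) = 53681118746 / 72675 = 738646.28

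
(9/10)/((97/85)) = 153/194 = 0.79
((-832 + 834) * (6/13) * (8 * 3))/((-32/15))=-135/13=-10.38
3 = 3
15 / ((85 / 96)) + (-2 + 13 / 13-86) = -1191 / 17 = -70.06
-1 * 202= -202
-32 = -32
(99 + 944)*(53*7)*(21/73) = 8126013/73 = 111315.25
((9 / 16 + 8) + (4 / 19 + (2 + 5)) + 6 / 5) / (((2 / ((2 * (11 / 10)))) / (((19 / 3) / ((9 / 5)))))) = 283789 / 4320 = 65.69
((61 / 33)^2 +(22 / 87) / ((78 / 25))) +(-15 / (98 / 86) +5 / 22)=-379732219 / 40234194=-9.44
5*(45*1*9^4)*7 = 10333575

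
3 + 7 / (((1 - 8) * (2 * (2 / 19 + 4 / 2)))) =221 / 80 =2.76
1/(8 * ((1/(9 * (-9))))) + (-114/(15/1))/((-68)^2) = -14633/1445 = -10.13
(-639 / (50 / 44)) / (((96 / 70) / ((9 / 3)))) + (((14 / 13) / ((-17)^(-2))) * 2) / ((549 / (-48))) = -122232817 / 95160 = -1284.50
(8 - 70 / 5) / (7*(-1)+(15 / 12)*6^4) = -6 / 1613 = -0.00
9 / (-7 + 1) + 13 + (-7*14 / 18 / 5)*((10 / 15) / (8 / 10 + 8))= 3391 / 297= 11.42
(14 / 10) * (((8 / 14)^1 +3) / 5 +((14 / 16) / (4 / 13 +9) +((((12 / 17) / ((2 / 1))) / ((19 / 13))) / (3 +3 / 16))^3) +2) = 630184234131611 / 160261679026328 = 3.93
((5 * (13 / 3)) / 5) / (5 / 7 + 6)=91 / 141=0.65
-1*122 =-122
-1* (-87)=87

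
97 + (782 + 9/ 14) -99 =10929/ 14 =780.64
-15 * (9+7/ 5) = -156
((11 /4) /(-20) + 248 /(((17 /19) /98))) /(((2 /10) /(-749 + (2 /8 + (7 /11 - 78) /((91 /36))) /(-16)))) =-101468350.18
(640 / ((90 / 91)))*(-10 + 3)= -40768 / 9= -4529.78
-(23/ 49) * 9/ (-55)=207/ 2695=0.08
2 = 2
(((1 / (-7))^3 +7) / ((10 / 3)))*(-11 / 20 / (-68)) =99 / 5831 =0.02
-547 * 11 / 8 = -6017 / 8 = -752.12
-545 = -545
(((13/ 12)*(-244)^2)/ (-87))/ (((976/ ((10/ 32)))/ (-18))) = 3965/ 928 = 4.27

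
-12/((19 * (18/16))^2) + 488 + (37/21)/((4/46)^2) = 196768517/272916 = 720.99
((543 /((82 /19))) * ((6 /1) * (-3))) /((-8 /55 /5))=25534575 /328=77849.31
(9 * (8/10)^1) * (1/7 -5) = -1224/35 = -34.97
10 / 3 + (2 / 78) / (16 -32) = 693 / 208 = 3.33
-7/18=-0.39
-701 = -701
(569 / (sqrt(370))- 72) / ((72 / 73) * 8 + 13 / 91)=-5.28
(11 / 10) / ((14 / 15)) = 33 / 28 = 1.18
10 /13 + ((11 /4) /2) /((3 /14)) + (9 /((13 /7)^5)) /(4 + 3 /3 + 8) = 418034609 /57921708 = 7.22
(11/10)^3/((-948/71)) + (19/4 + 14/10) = 5735699/948000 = 6.05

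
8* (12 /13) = 96 /13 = 7.38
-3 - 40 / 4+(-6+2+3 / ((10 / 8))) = -73 / 5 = -14.60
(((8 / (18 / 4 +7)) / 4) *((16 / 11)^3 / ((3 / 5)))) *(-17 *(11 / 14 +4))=-46653440 / 642873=-72.57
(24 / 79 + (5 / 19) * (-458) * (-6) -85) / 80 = 958331 / 120080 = 7.98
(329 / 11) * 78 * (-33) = -76986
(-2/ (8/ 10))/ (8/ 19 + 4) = -95/ 168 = -0.57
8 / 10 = 4 / 5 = 0.80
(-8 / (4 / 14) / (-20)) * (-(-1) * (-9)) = -63 / 5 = -12.60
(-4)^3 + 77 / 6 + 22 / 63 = -6403 / 126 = -50.82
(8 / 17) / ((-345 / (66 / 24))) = -22 / 5865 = -0.00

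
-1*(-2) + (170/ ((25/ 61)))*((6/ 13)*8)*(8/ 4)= 199234/ 65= 3065.14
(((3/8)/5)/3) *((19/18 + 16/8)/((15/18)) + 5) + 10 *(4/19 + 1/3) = 2149/380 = 5.66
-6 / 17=-0.35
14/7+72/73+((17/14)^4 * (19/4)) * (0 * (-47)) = 218/73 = 2.99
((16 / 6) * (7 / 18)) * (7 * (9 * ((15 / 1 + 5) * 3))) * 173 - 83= 678077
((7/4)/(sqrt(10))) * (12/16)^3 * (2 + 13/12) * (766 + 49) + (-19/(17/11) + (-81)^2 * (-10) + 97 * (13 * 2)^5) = 379953 * sqrt(10)/2048 + 19591273445/17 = 1152428436.38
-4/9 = -0.44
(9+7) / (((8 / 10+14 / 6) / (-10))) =-2400 / 47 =-51.06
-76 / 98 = -38 / 49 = -0.78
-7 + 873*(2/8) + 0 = 211.25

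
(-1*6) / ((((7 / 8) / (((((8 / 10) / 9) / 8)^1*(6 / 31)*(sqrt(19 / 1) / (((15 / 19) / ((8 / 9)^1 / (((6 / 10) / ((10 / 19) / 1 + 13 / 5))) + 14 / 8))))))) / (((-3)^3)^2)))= -94284*sqrt(19) / 1085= -378.78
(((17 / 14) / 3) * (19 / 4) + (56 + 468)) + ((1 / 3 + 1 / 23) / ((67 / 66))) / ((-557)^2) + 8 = 42884527699687 / 80319743112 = 533.92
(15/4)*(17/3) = 85/4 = 21.25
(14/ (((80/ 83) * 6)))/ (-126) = -0.02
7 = 7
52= 52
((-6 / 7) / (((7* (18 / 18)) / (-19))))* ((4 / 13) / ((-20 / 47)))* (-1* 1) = 5358 / 3185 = 1.68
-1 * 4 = -4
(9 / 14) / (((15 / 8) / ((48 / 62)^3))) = 0.16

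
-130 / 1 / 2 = -65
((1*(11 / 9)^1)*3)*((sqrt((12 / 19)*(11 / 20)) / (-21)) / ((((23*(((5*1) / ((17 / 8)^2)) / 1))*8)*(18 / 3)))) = -3179*sqrt(3135) / 2114380800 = -0.00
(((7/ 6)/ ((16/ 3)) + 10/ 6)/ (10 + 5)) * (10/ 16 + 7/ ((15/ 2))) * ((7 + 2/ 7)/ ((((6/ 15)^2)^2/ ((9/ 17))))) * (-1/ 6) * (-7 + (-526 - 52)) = 2877.44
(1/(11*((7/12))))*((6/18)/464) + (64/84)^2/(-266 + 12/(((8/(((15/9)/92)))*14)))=-16291787/7868963124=-0.00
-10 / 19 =-0.53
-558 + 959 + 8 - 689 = -280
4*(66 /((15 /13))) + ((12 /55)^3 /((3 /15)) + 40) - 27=241.85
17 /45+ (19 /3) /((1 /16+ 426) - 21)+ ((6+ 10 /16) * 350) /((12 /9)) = 1739.46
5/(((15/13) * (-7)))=-13/21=-0.62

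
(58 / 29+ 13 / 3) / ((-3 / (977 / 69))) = -18563 / 621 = -29.89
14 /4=7 /2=3.50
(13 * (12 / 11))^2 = 24336 / 121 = 201.12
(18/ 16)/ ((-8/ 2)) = -9/ 32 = -0.28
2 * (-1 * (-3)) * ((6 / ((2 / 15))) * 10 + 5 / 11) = 2702.73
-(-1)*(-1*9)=-9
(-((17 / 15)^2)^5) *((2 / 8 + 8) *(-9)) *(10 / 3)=22175932904939 / 25628906250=865.27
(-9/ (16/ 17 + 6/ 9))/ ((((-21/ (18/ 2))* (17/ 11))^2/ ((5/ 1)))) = -147015/ 68306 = -2.15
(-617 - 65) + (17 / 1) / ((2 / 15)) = -1109 / 2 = -554.50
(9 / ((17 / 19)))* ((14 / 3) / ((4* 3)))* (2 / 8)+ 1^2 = 269 / 136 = 1.98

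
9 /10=0.90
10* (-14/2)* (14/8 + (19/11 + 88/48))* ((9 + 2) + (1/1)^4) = -49070/11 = -4460.91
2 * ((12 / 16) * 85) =255 / 2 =127.50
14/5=2.80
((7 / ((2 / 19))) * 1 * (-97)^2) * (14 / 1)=8759779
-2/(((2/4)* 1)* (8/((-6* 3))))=9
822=822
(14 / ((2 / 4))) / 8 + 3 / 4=17 / 4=4.25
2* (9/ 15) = 6/ 5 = 1.20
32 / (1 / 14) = 448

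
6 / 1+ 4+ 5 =15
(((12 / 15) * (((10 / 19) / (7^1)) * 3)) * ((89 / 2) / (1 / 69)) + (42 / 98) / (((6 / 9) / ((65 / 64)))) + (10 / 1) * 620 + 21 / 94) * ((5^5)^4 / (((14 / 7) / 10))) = 2577221788883209228515625 / 800128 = 3221011874204138873.42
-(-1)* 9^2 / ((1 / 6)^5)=629856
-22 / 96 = -11 / 48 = -0.23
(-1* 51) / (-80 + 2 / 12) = 306 / 479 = 0.64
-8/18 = -4/9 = -0.44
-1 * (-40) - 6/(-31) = 1246/31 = 40.19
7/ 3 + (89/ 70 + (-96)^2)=1936117/ 210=9219.60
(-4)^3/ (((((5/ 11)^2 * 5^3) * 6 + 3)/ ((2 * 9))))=-46464/ 6371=-7.29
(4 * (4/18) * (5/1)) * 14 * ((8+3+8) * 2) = 21280/9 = 2364.44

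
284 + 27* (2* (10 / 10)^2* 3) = 446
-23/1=-23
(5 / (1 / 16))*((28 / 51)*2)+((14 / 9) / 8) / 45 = 2419319 / 27540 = 87.85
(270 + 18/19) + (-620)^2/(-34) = -11034.93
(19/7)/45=19/315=0.06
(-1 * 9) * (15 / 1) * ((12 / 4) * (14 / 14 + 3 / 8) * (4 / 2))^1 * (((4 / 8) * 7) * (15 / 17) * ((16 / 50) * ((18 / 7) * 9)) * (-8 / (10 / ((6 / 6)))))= 1732104 / 85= 20377.69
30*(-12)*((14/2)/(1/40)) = -100800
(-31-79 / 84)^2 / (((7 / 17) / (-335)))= -40995394855 / 49392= -830000.71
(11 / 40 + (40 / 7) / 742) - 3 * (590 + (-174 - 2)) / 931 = -2075067 / 1973720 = -1.05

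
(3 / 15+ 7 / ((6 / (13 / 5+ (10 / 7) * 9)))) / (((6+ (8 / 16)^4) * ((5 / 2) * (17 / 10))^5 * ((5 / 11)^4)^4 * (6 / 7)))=720656448092642527105024 / 945690277862548828125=762.04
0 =0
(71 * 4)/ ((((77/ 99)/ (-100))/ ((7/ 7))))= -255600/ 7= -36514.29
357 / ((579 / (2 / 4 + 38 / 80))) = 4641 / 7720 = 0.60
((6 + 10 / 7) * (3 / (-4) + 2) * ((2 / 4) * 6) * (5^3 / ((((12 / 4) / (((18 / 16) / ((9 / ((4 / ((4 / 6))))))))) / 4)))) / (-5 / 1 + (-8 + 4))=-386.90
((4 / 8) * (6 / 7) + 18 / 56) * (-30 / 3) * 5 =-37.50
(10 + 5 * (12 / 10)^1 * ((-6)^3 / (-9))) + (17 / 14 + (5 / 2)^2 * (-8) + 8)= 1585 / 14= 113.21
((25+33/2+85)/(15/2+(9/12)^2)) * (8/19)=16192/2451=6.61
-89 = -89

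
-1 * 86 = -86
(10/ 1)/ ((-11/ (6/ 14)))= -30/ 77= -0.39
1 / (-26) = -1 / 26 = -0.04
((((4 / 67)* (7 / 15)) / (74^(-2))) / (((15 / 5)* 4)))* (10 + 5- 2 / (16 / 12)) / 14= 4107 / 335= 12.26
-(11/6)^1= -1.83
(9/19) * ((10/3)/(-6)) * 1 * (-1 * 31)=155/19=8.16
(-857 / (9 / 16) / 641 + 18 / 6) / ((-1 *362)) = -3595 / 2088378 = -0.00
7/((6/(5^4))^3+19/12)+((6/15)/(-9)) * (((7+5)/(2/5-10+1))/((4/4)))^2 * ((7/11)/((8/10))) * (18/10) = 57916991254380/13477999997759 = 4.30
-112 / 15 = -7.47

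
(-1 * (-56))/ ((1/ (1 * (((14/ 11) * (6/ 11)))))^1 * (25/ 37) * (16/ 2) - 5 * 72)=-21756/ 136835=-0.16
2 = 2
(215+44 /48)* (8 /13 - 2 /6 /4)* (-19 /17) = -4086007 /31824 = -128.39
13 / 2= 6.50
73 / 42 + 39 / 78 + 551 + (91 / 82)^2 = 78293333 / 141204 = 554.47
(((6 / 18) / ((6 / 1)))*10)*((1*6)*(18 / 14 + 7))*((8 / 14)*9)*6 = 41760 / 49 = 852.24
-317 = -317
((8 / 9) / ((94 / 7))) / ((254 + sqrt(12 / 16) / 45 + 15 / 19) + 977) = 0.00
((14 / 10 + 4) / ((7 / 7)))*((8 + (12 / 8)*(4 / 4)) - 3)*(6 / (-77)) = -1053 / 385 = -2.74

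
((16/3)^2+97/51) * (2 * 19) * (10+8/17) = 12074.30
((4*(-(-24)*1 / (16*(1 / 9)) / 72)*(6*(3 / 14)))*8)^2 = 2916 / 49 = 59.51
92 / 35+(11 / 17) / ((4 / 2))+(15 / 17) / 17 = 60771 / 20230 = 3.00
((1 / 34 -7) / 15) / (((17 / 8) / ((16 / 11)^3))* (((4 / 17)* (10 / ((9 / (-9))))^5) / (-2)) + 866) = -20224 / 391235195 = -0.00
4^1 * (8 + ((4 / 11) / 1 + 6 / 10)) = 1972 / 55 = 35.85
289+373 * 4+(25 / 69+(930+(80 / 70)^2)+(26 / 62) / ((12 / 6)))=2712.88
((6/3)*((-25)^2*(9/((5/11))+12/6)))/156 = 13625/78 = 174.68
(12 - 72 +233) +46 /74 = 6424 /37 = 173.62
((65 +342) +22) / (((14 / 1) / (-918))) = -196911 / 7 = -28130.14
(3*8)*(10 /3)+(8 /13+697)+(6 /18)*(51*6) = 11435 /13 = 879.62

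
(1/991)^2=1/982081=0.00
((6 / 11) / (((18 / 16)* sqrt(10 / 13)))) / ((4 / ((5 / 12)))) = sqrt(130) / 198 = 0.06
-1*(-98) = 98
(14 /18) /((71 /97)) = 679 /639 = 1.06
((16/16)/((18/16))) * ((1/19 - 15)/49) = -0.27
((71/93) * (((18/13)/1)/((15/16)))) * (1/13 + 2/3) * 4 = 263552/78585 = 3.35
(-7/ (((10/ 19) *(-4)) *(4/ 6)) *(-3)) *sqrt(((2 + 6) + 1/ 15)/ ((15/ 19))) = -4389 *sqrt(19)/ 400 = -47.83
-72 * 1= -72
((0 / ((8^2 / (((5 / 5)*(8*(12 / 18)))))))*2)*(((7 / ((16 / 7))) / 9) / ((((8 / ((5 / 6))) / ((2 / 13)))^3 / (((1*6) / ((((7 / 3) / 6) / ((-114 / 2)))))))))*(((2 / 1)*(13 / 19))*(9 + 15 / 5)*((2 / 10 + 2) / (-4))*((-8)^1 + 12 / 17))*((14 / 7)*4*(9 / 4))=0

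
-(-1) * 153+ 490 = 643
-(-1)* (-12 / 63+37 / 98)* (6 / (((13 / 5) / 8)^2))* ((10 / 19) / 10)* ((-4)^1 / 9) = -352000 / 1416051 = -0.25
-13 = -13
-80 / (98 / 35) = -200 / 7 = -28.57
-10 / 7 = -1.43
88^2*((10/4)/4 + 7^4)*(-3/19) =-55794552/19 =-2936555.37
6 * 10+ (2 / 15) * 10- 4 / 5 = 908 / 15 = 60.53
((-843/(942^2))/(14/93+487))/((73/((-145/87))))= 8711/195649859964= 0.00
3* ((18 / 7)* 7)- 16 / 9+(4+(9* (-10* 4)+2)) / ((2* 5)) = 757 / 45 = 16.82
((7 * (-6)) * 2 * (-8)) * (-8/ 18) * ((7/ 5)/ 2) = -3136/ 15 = -209.07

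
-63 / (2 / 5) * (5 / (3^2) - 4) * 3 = 3255 / 2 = 1627.50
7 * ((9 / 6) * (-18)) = -189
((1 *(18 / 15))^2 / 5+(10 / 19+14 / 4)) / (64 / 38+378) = 20493 / 1803500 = 0.01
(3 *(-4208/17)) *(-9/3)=37872/17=2227.76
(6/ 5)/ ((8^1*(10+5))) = 1/ 100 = 0.01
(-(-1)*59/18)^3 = 205379/5832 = 35.22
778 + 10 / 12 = 4673 / 6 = 778.83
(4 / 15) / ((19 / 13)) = 52 / 285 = 0.18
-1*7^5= -16807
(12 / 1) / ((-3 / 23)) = -92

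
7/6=1.17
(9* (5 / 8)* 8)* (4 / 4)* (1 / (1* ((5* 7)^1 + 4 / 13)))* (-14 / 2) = -8.92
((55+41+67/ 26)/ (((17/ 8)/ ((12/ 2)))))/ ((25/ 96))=5905152/ 5525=1068.81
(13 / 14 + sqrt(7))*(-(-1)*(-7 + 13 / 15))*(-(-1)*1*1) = -92*sqrt(7) / 15-598 / 105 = -21.92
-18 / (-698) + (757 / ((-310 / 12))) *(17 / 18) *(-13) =58390838 / 162285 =359.80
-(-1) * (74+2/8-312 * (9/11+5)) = -76605/44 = -1741.02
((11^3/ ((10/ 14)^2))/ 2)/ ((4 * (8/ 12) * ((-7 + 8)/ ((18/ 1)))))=8804.56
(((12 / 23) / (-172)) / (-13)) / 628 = 0.00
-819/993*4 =-1092/331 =-3.30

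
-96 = -96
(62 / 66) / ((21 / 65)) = 2015 / 693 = 2.91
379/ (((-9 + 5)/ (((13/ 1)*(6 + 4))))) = -24635/ 2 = -12317.50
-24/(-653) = 24/653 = 0.04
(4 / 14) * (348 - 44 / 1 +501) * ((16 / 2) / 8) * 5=1150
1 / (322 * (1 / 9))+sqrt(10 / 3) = 1.85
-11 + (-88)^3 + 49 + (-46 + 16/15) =-10222184/15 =-681478.93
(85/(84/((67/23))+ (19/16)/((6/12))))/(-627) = -45560/10489083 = -0.00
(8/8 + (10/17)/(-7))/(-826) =-109/98294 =-0.00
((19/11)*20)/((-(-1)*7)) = 380/77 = 4.94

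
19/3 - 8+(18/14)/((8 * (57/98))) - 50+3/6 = -11603/228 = -50.89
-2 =-2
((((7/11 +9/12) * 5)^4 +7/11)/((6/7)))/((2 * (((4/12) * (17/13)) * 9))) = 87522139523/254870528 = 343.40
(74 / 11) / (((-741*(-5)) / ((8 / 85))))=592 / 3464175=0.00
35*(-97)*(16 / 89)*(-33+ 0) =1792560 / 89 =20141.12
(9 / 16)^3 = 729 / 4096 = 0.18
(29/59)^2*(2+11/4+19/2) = 47937/13924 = 3.44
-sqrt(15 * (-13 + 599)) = -93.75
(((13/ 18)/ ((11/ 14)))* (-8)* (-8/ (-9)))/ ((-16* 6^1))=182/ 2673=0.07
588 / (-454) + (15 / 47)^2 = -598371 / 501443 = -1.19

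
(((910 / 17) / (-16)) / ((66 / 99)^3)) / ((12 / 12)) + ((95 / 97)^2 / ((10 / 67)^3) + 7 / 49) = 99369371921 / 358294720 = 277.34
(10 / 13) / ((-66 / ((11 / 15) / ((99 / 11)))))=-1 / 1053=-0.00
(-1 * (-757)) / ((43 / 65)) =1144.30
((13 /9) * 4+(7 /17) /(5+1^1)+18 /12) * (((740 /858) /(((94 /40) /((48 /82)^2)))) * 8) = 7.39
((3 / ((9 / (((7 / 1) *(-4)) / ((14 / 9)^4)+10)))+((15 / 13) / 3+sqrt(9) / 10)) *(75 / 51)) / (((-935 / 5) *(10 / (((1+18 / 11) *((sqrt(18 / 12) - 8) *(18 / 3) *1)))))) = 37612826 / 155926771 - 18806413 *sqrt(6) / 1247414168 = 0.20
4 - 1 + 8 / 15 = 53 / 15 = 3.53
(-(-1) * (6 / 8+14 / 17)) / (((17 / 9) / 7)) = 5.83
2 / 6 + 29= 88 / 3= 29.33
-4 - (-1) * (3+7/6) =1/6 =0.17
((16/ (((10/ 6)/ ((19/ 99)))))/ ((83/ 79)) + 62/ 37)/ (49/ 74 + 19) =3475364/ 19926225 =0.17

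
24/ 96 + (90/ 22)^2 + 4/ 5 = 43041/ 2420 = 17.79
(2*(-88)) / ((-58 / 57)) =5016 / 29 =172.97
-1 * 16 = -16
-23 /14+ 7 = 75 /14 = 5.36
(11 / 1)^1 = 11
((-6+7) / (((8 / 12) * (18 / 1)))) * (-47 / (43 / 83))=-3901 / 516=-7.56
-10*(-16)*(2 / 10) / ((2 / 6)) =96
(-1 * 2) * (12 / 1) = -24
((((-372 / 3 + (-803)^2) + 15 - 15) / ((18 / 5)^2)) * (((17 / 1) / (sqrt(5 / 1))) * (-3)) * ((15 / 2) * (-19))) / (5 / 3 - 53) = -1735277125 * sqrt(5) / 1232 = -3149511.05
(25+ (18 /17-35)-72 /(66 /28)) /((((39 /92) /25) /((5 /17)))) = -6532000 /9537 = -684.91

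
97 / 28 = 3.46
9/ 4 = 2.25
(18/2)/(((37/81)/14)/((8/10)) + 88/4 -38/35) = 204120/475261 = 0.43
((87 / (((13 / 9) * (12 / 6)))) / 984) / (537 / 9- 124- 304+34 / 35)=-27405 / 328950544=-0.00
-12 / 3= -4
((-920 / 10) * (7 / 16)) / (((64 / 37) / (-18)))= 53613 / 128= 418.85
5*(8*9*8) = 2880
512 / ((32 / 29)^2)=841 / 2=420.50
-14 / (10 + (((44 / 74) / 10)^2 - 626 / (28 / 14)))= 239575 / 5185027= 0.05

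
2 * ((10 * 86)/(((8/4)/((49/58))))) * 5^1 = 105350/29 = 3632.76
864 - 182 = 682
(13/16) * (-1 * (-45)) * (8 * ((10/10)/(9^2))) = 65/18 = 3.61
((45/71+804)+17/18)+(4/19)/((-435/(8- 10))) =2836355803/3520890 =805.58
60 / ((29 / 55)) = 3300 / 29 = 113.79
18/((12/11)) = 16.50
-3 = -3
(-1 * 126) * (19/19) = -126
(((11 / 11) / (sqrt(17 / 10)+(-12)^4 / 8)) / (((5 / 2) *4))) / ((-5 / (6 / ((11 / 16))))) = -248832 / 3695154265+48 *sqrt(170) / 18475771325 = -0.00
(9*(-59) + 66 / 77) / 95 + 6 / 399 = -3701 / 665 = -5.57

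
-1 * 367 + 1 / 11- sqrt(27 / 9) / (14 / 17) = -4036 / 11- 17 * sqrt(3) / 14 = -369.01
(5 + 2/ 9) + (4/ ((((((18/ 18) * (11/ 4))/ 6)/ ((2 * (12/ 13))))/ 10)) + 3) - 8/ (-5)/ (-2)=1084562/ 6435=168.54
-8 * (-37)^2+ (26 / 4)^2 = -10909.75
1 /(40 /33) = 33 /40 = 0.82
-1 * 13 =-13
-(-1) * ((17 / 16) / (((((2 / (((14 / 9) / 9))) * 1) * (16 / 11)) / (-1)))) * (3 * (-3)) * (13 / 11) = 1547 / 2304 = 0.67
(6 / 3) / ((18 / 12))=4 / 3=1.33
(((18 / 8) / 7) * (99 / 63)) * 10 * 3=1485 / 98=15.15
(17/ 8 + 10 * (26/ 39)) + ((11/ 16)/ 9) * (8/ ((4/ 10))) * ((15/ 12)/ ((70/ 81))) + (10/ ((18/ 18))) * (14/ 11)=175403/ 7392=23.73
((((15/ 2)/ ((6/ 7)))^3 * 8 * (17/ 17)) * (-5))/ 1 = -214375/ 8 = -26796.88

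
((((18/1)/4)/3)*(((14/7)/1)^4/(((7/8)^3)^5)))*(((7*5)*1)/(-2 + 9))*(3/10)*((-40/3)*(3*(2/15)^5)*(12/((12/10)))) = -4.50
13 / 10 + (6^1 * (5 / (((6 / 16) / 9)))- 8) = 7133 / 10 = 713.30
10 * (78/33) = 260/11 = 23.64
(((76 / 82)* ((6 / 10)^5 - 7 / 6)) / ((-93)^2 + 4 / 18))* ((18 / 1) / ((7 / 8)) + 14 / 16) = -4327203 / 1729175000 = -0.00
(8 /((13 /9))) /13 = 72 /169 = 0.43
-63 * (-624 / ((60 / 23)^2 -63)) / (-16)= 43.72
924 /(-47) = -19.66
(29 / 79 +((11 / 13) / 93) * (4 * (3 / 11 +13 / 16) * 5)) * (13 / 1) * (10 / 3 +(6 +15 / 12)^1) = 27392503 / 352656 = 77.67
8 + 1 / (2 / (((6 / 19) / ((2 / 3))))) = 313 / 38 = 8.24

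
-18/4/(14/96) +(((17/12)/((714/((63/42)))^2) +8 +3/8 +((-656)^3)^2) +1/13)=165696226724752930713205/2079168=79693524873773033.59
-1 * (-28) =28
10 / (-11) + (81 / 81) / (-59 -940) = -10001 / 10989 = -0.91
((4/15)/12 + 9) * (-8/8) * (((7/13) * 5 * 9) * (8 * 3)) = -68208/13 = -5246.77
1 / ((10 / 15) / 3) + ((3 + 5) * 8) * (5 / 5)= 137 / 2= 68.50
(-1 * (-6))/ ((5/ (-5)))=-6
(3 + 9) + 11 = 23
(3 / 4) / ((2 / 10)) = 15 / 4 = 3.75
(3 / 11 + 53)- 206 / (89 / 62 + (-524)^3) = 5227369189906 / 98124674989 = 53.27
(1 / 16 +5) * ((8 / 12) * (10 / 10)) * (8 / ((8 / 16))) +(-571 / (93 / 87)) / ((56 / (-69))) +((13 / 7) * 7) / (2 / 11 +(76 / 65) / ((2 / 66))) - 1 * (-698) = 33935495997 / 24059224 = 1410.50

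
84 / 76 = 21 / 19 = 1.11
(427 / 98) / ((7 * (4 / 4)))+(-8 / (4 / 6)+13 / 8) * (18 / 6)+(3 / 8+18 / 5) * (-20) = -43121 / 392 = -110.00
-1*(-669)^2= -447561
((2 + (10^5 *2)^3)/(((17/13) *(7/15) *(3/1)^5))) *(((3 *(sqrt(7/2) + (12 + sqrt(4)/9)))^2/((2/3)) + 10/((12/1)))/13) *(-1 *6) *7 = -467472500011799738.41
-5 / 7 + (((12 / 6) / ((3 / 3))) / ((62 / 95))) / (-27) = -4850 / 5859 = -0.83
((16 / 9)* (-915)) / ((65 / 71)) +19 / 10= -692219 / 390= -1774.92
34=34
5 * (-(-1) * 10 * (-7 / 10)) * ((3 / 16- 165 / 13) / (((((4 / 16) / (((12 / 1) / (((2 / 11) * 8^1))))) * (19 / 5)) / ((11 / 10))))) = 33045705 / 7904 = 4180.88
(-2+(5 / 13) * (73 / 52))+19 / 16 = -737 / 2704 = -0.27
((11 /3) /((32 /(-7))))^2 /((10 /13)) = 77077 /92160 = 0.84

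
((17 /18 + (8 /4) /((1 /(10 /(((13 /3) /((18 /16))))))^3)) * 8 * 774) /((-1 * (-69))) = 977861237 /303186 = 3225.28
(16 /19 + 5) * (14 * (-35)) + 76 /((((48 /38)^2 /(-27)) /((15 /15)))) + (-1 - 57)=-1278835 /304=-4206.69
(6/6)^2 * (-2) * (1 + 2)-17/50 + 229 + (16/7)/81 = 6313211/28350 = 222.69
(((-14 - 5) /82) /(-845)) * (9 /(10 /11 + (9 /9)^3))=627 /485030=0.00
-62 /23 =-2.70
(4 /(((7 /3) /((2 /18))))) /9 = 4 /189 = 0.02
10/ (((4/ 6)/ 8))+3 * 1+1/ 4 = 493/ 4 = 123.25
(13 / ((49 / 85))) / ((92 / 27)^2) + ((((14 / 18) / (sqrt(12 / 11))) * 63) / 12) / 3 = 49 * sqrt(33) / 216 + 805545 / 414736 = 3.25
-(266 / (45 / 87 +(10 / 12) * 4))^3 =-329661.51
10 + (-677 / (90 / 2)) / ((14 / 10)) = -47 / 63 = -0.75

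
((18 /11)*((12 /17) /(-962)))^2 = 11664 /8090462809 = 0.00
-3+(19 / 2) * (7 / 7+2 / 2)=16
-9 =-9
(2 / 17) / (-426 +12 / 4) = -2 / 7191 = -0.00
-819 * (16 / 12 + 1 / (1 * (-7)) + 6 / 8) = -6357 / 4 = -1589.25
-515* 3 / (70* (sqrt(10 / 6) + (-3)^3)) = 309* sqrt(15) / 30548 + 25029 / 30548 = 0.86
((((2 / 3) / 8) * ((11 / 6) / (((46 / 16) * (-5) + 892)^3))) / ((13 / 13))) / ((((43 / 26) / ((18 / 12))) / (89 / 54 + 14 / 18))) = 599456 / 1205453309319063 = 0.00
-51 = -51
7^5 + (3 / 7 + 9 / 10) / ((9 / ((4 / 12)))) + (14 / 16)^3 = 2710748941 / 161280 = 16807.72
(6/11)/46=3/253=0.01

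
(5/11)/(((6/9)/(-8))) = -60/11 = -5.45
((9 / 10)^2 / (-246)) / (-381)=9 / 1041400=0.00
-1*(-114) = 114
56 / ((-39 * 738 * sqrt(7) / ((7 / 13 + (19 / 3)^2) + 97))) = -64420 * sqrt(7) / 1683747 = -0.10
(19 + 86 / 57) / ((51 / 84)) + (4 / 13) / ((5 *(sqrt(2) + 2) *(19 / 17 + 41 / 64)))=4074277628 / 120490305 - 2176 *sqrt(2) / 124345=33.79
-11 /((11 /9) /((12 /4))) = -27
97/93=1.04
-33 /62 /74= -33 /4588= -0.01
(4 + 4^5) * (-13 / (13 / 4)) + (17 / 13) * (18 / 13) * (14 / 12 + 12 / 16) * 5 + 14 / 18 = -12453553 / 3042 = -4093.87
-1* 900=-900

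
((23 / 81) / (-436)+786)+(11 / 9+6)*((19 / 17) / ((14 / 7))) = 474315071 / 600372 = 790.04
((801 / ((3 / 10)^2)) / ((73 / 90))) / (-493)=-801000 / 35989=-22.26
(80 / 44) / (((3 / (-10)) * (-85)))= 40 / 561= 0.07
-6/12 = -1/2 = -0.50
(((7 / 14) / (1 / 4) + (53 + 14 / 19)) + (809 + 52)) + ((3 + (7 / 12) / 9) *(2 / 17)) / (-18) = 287808743 / 313956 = 916.72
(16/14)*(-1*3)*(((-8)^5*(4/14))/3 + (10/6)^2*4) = 1567264/147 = 10661.66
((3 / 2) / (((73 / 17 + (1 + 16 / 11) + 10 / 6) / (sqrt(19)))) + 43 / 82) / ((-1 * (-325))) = 43 / 26650 + 1683 * sqrt(19) / 3068650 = 0.00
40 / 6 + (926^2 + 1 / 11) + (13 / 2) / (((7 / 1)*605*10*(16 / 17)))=3486181899863 / 4065600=857482.76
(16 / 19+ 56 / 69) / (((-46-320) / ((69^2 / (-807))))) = 24932 / 935313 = 0.03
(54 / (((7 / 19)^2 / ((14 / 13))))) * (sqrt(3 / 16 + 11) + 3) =116964 / 91 + 9747 * sqrt(179) / 91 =2718.35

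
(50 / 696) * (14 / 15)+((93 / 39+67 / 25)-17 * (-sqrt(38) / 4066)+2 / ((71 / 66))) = 7.02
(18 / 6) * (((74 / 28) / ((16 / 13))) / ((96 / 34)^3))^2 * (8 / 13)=429576315493 / 25570087796736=0.02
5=5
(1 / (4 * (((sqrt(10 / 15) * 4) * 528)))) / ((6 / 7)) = 7 * sqrt(6) / 101376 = 0.00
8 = 8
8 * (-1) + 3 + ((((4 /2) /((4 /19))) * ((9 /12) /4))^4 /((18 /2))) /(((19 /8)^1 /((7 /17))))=-10709003 /2228224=-4.81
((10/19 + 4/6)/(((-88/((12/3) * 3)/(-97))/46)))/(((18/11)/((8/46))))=13192/171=77.15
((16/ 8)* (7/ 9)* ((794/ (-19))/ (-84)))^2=157609/ 263169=0.60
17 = 17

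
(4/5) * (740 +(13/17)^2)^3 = 39217315167785556/120687845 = 324948342.29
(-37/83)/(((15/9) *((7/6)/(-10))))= 2.29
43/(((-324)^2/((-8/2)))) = -43/26244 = -0.00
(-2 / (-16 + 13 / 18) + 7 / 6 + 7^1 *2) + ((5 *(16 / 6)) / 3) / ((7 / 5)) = 640061 / 34650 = 18.47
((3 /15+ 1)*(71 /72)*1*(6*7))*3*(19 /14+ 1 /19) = 15975 /76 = 210.20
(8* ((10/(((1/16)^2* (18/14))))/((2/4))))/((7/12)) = 54613.33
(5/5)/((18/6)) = 1/3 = 0.33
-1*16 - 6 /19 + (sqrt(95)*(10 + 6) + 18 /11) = -3068 /209 + 16*sqrt(95) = 141.27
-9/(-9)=1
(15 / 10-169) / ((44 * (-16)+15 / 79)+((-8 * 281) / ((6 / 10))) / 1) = 0.04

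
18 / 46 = 9 / 23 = 0.39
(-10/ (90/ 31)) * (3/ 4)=-2.58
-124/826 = -62/413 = -0.15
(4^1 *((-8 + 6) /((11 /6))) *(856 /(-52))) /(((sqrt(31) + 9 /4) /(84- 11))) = -26994816 /59345 + 11997696 *sqrt(31) /59345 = 670.75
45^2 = 2025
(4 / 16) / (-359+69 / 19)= -19 / 27008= -0.00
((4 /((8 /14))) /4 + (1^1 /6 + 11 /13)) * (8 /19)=862 /741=1.16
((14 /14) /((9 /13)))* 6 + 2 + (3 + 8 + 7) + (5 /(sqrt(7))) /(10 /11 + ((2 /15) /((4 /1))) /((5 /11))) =8250* sqrt(7) /11347 + 86 /3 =30.59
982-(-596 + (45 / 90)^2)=6311 / 4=1577.75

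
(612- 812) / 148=-50 / 37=-1.35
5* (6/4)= 15/2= 7.50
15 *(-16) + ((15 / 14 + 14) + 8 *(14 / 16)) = -3051 / 14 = -217.93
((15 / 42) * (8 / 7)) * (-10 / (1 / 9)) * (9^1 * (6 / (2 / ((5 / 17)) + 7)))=-162000 / 1127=-143.74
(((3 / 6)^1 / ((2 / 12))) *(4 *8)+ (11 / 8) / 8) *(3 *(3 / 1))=55395 / 64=865.55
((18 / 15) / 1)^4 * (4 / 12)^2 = 144 / 625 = 0.23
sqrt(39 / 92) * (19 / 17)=19 * sqrt(897) / 782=0.73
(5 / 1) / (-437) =-5 / 437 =-0.01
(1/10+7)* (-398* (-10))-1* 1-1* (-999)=29256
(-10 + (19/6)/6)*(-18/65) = 341/130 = 2.62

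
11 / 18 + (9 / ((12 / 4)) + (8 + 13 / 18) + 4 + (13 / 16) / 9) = 2365 / 144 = 16.42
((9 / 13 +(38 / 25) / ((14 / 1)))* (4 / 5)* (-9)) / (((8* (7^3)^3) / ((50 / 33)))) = -5466 / 201969803035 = -0.00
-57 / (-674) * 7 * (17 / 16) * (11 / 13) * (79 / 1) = 5894427 / 140192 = 42.05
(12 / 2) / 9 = 0.67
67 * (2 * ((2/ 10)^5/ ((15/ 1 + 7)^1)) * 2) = 134/ 34375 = 0.00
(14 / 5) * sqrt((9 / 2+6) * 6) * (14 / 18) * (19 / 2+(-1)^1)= 833 * sqrt(7) / 15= 146.93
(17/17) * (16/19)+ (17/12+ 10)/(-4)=-1835/912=-2.01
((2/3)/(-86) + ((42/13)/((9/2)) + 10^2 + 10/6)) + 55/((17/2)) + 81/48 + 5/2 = 51560215/456144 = 113.03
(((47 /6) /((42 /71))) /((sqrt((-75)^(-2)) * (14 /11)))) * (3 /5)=468.20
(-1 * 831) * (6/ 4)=-1246.50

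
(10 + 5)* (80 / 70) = 120 / 7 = 17.14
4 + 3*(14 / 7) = 10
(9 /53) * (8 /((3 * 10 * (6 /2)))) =4 /265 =0.02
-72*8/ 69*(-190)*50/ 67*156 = 284544000/ 1541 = 184648.93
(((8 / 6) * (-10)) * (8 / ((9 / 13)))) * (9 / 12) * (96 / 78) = -1280 / 9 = -142.22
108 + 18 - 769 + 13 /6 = -3845 /6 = -640.83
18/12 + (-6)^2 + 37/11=899/22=40.86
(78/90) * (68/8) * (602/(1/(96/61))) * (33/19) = 70246176/5795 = 12121.86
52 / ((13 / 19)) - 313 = -237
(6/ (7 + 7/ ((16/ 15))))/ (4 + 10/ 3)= 144/ 2387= 0.06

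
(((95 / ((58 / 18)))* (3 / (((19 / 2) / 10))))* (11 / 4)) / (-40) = -1485 / 232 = -6.40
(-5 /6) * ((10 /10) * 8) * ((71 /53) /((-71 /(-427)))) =-8540 /159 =-53.71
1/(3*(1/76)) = 76/3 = 25.33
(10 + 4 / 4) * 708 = 7788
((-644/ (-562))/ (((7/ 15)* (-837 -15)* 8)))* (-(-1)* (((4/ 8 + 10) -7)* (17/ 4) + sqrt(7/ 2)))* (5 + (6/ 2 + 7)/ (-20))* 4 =-123165/ 1276864 -1035* sqrt(14)/ 319216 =-0.11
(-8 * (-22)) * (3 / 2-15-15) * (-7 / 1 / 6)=5852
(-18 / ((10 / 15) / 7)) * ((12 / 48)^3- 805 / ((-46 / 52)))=-11007549 / 64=-171992.95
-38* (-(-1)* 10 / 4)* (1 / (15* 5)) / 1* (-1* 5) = 19 / 3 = 6.33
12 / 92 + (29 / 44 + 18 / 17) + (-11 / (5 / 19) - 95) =-11608541 / 86020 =-134.95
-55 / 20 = -2.75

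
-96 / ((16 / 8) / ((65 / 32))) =-195 / 2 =-97.50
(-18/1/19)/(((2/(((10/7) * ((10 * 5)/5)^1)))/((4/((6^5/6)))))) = -25/1197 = -0.02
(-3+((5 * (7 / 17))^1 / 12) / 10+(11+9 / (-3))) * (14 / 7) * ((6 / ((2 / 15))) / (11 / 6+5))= 92115 / 1394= 66.08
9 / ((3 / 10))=30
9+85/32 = 373/32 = 11.66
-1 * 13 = -13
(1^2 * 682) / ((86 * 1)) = 341 / 43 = 7.93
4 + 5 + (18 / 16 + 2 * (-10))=-79 / 8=-9.88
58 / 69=0.84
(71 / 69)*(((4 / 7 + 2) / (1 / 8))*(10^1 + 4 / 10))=220.14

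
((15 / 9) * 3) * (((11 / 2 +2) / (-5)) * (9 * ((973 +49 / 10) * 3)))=-792099 / 4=-198024.75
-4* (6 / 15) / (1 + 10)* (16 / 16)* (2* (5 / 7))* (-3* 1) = 48 / 77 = 0.62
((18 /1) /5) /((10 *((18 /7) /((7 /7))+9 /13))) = 91 /825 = 0.11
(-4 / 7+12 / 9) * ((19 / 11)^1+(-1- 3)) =-1.73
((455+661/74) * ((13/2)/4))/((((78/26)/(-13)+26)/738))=2140915491/99160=21590.52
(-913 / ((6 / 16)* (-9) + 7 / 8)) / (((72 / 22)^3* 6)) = 1215203 / 699840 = 1.74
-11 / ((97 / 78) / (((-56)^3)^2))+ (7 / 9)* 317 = -238154043143989 / 873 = -272799591230.23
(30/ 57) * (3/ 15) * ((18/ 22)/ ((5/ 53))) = 954/ 1045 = 0.91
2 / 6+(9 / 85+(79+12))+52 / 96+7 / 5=63499 / 680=93.38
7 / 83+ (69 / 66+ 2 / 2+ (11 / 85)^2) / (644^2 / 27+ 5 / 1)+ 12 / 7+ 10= 452049517054419 / 38313316106450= 11.80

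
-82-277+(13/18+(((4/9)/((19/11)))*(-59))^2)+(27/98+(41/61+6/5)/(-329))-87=-4406433115727/20539317015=-214.54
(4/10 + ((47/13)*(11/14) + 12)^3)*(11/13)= 1083900924051/391856920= 2766.06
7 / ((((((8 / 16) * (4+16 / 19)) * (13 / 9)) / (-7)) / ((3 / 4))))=-25137 / 2392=-10.51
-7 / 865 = -0.01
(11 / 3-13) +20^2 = 1172 / 3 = 390.67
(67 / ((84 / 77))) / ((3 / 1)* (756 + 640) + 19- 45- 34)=0.01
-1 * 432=-432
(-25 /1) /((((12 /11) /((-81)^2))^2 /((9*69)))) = -8984926840725 /16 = -561557927545.31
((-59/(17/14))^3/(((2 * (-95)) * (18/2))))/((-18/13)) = -1831569922/37805535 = -48.45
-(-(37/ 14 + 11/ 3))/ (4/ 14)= 22.08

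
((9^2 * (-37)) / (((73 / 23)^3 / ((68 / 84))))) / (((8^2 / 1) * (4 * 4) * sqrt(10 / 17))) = -206632161 * sqrt(170) / 27884738560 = -0.10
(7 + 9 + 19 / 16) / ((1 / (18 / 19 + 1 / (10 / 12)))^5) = 242897776704 / 309512375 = 784.78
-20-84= -104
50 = 50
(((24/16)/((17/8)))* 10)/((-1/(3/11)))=-360/187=-1.93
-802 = -802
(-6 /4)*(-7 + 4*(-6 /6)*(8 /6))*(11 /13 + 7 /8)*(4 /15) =6623 /780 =8.49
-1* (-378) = 378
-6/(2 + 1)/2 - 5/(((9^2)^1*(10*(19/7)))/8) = -1567/1539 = -1.02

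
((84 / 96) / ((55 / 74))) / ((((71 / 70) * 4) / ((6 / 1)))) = 5439 / 3124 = 1.74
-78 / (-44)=39 / 22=1.77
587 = 587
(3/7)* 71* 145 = 30885/7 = 4412.14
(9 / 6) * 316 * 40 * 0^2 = 0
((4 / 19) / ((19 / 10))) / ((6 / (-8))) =-160 / 1083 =-0.15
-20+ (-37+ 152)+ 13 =108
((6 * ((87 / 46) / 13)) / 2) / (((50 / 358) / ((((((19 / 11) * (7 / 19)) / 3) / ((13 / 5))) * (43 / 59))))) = 4687473 / 25226630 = 0.19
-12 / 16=-3 / 4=-0.75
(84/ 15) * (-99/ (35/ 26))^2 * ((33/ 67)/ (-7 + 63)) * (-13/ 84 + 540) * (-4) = -1652450030946/ 2872625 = -575240.43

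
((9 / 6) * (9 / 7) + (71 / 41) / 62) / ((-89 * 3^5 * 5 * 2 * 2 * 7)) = -17407 / 26938158660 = -0.00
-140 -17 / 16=-2257 / 16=-141.06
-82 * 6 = -492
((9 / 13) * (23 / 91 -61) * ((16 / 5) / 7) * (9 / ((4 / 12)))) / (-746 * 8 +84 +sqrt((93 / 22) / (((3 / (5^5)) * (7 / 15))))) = 537321600 * sqrt(14322) / 44139809350819 +2782208259072 / 31528435250585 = 0.09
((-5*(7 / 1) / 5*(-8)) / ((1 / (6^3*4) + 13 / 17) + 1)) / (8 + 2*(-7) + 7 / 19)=-15628032 / 2775259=-5.63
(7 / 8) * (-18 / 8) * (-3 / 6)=63 / 64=0.98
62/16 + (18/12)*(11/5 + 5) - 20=-5.32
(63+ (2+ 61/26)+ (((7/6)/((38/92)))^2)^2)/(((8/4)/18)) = 35952912017/30495114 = 1178.97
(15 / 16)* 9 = 135 / 16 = 8.44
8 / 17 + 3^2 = 161 / 17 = 9.47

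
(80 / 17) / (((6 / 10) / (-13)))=-5200 / 51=-101.96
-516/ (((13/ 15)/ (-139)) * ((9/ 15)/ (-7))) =-12551700/ 13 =-965515.38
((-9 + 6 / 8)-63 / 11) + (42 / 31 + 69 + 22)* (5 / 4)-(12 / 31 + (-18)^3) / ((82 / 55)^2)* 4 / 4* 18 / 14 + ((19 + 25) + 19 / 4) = 3523.33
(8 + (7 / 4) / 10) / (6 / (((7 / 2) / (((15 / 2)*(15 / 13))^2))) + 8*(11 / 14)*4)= 386841 / 7264760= 0.05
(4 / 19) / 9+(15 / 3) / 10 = 179 / 342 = 0.52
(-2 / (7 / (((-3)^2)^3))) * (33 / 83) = -48114 / 581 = -82.81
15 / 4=3.75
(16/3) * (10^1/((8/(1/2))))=10/3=3.33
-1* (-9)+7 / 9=88 / 9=9.78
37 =37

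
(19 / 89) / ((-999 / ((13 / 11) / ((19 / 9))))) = -13 / 108669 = -0.00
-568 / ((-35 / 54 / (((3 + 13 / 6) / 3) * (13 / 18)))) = 114452 / 105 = 1090.02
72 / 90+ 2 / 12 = 29 / 30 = 0.97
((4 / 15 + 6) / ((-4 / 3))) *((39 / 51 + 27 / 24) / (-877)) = 12079 / 1192720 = 0.01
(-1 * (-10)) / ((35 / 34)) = 68 / 7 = 9.71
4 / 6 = 0.67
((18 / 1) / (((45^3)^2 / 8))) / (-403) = -16 / 371824171875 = -0.00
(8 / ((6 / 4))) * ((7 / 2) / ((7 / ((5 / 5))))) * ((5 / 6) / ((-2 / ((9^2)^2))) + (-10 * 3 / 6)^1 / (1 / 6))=-7370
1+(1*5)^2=26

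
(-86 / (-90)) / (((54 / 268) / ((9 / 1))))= 5762 / 135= 42.68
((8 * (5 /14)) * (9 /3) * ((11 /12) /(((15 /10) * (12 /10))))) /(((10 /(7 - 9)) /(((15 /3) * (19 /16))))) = -5225 /1008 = -5.18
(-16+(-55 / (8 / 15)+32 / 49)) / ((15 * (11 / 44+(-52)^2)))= -46441 / 15900990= -0.00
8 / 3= 2.67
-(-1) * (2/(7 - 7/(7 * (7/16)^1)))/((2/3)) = 7/11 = 0.64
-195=-195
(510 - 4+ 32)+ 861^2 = 741859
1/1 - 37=-36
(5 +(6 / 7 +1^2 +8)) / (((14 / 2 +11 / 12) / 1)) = 1248 / 665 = 1.88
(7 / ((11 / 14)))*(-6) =-588 / 11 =-53.45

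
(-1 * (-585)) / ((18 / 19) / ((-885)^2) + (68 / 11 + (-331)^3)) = -818470125 / 50737711309781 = -0.00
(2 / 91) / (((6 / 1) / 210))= 10 / 13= 0.77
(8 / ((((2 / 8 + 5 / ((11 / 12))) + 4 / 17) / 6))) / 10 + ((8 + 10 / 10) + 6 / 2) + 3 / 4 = 401591 / 29620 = 13.56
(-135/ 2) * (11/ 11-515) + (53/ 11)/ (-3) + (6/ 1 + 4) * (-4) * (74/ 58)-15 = 33138383/ 957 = 34627.36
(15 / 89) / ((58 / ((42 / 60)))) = 21 / 10324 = 0.00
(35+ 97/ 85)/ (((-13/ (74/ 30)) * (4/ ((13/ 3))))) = -9472/ 1275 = -7.43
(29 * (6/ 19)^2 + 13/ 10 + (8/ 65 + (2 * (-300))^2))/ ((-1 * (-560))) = 3379000501/ 5256160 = 642.86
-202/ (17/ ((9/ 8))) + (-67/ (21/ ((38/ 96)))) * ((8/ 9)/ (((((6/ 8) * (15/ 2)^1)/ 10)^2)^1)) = -52827835/ 3123036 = -16.92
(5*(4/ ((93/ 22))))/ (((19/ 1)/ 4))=1760/ 1767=1.00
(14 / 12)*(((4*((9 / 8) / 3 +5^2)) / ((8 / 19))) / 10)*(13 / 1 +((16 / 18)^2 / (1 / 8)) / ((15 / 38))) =951741749 / 1166400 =815.97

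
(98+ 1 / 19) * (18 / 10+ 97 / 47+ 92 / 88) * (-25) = -236424015 / 19646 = -12034.21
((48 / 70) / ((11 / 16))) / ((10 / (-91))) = -2496 / 275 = -9.08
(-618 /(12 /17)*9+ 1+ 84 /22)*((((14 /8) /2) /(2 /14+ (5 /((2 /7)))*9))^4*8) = -998711419643 /16702519666483904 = -0.00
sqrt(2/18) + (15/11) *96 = 4331/33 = 131.24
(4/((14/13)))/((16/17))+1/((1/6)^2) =2237/56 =39.95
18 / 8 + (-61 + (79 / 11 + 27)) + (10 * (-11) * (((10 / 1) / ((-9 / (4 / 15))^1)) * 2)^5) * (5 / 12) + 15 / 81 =-39838869541 / 1894055724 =-21.03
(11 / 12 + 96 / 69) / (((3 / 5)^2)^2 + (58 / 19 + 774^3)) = 7564375 / 1519727021089764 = 0.00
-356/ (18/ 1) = -178/ 9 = -19.78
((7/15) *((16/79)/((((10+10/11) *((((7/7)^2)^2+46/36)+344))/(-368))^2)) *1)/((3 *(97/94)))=20382208/70347297875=0.00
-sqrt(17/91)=-0.43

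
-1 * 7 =-7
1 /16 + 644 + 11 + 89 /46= 241775 /368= 657.00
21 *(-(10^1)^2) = -2100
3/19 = 0.16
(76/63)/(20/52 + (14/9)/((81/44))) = 80028/81571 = 0.98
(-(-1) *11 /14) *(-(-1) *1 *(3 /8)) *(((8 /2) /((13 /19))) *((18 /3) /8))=1.29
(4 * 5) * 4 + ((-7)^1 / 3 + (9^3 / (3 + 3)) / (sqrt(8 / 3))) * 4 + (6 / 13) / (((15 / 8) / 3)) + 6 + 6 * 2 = 17434 / 195 + 243 * sqrt(6) / 2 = 387.02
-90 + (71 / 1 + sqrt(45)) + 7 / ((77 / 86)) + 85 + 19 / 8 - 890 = -71615 / 88 + 3 * sqrt(5) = -807.10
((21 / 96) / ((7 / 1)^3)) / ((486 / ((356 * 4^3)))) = 356 / 11907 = 0.03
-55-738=-793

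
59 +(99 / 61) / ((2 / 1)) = 7297 / 122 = 59.81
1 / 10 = 0.10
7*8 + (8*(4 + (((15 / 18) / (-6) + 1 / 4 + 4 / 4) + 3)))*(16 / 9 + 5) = 40160 / 81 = 495.80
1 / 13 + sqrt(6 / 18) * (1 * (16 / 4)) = 1 / 13 + 4 * sqrt(3) / 3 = 2.39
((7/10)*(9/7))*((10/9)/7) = 1/7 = 0.14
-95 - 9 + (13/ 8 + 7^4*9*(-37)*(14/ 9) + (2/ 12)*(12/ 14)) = -69653933/ 56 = -1243820.23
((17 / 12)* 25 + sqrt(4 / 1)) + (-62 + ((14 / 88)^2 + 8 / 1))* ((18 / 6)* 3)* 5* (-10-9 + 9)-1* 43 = 70517911 / 2904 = 24283.03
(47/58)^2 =2209/3364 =0.66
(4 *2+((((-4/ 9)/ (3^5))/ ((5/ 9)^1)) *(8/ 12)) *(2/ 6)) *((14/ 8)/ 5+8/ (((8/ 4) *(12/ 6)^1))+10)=5401396/ 54675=98.79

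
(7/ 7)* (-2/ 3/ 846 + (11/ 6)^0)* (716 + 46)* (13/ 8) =523367/ 423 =1237.27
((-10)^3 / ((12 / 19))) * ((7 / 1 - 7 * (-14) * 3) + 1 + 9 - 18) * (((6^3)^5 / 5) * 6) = -261751980913459200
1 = 1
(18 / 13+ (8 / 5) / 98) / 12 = 2231 / 19110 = 0.12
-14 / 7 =-2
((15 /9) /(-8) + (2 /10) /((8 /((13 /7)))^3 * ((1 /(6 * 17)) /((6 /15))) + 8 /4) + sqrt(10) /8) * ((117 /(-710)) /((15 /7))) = 382255601 /31496594000 - 273 * sqrt(10) /28400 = -0.02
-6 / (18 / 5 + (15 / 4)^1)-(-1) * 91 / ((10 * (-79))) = -36059 / 38710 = -0.93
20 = 20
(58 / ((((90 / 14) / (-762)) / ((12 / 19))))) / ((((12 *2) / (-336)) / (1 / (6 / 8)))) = 23099776 / 285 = 81051.85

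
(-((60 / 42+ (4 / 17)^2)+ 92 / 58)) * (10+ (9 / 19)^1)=-35843084 / 1114673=-32.16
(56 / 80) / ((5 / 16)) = 56 / 25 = 2.24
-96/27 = -32/9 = -3.56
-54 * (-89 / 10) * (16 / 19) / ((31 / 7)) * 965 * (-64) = -3324367872 / 589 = -5644088.07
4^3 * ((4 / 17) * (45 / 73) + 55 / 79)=53.84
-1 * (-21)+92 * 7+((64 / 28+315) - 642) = 2382 / 7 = 340.29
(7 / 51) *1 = 7 / 51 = 0.14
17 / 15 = 1.13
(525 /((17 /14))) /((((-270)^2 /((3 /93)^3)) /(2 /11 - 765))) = -412237 /2707465662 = -0.00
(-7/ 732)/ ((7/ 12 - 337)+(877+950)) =-7/ 1091107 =-0.00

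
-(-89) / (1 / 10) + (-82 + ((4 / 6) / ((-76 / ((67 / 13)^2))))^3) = 5778022511399399 / 7151129913096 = 807.99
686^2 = 470596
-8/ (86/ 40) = -160/ 43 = -3.72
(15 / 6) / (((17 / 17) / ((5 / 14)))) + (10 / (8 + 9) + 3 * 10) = 14985 / 476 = 31.48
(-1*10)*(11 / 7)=-15.71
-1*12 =-12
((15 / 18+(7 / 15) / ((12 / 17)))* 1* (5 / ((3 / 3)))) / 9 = 269 / 324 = 0.83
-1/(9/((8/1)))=-8/9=-0.89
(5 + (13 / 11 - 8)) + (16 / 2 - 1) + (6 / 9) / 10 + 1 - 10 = -619 / 165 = -3.75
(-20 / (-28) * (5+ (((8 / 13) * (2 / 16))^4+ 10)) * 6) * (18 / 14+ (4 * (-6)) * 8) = -17158060800 / 1399489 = -12260.23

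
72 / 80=9 / 10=0.90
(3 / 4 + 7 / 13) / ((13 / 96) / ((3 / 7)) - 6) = -4824 / 21281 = -0.23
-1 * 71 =-71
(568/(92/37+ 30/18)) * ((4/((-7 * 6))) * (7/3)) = -42032/1383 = -30.39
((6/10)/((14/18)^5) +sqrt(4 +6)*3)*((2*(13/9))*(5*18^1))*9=82904796/16807 +7020*sqrt(10)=27131.94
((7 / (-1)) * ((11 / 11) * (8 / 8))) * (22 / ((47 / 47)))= -154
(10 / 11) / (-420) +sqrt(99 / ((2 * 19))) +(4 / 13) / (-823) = -12547 / 4942938 +3 * sqrt(418) / 38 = 1.61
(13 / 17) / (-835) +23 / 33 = 326056 / 468435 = 0.70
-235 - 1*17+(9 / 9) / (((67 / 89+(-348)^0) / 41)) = -35663 / 156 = -228.61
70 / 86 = 0.81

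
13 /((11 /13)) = 169 /11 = 15.36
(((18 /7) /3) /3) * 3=6 /7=0.86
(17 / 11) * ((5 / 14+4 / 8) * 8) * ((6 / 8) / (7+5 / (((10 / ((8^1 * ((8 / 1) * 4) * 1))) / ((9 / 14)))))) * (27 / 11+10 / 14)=149328 / 529375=0.28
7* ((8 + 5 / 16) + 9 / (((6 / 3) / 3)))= 2443 / 16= 152.69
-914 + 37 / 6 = -5447 / 6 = -907.83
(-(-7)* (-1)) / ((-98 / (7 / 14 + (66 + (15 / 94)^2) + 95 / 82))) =24520289 / 5071864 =4.83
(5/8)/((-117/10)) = -25/468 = -0.05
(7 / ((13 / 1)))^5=16807 / 371293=0.05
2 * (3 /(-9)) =-2 /3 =-0.67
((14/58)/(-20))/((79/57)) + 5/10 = 22511/45820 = 0.49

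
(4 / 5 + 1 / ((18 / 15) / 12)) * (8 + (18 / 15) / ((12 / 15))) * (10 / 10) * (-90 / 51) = -3078 / 17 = -181.06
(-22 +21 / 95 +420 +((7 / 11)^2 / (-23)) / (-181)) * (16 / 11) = 304901591488 / 526390535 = 579.23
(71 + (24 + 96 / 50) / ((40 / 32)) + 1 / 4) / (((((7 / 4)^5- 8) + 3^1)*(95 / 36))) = 423871488 / 138783125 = 3.05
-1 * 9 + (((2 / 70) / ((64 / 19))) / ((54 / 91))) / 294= -45722633 / 5080320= -9.00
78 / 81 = 26 / 27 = 0.96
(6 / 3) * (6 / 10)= 6 / 5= 1.20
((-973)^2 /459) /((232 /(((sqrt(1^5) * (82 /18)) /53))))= 38815889 /50794776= 0.76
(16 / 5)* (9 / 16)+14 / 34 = 188 / 85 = 2.21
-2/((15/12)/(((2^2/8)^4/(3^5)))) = -1/2430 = -0.00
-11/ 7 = -1.57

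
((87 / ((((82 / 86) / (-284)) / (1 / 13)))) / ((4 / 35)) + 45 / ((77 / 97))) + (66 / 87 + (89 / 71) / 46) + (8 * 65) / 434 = -2094678142868737 / 120501875494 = -17382.95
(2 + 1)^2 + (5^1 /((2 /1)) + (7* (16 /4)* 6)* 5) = 1703 /2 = 851.50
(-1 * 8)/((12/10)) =-20/3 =-6.67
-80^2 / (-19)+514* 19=191954 / 19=10102.84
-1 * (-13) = 13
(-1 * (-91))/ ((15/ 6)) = 182/ 5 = 36.40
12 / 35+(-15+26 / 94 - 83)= -160191 / 1645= -97.38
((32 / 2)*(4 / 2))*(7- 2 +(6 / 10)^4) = 102592 / 625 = 164.15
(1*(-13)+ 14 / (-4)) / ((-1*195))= 11 / 130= 0.08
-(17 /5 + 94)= -97.40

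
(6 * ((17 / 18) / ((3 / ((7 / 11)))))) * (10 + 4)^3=3298.34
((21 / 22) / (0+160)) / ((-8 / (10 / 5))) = -21 / 14080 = -0.00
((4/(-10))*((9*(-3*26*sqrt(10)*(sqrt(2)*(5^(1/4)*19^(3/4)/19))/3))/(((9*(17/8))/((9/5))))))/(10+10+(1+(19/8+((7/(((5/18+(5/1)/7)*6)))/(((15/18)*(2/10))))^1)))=299520*95^(3/4)/9829213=0.93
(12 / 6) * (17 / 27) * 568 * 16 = 11444.15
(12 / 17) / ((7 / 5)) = 60 / 119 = 0.50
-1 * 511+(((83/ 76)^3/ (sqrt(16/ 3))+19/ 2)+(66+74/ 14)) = -6023/ 14+571787 * sqrt(3)/ 1755904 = -429.65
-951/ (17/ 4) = -3804/ 17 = -223.76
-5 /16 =-0.31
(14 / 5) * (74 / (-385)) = -148 / 275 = -0.54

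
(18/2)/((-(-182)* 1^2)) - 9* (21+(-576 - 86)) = 1049967/182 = 5769.05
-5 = -5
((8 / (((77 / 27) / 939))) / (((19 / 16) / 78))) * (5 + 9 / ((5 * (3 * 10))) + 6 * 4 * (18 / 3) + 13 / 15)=948752258688 / 36575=25939911.38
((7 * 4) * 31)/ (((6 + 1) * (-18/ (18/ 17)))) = -124/ 17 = -7.29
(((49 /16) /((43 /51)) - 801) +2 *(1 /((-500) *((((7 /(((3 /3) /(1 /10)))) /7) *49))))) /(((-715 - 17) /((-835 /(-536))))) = 112227709571 /66134853120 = 1.70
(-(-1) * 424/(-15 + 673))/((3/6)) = 424/329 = 1.29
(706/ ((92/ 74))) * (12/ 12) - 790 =-5109/ 23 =-222.13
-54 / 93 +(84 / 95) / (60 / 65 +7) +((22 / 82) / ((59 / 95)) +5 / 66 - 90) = -4356703548137 / 48428646090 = -89.96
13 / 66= 0.20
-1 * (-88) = 88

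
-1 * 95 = -95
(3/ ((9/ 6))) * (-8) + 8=-8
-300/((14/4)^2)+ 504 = 23496/49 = 479.51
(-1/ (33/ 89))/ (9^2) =-89/ 2673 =-0.03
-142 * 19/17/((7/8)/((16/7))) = -345344/833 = -414.58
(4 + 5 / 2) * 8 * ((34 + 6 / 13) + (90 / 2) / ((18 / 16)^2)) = 32768 / 9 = 3640.89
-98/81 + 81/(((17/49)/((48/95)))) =15273202/130815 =116.75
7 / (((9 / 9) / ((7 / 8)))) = 6.12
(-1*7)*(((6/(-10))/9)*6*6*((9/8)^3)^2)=11160261/327680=34.06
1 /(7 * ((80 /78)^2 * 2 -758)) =-1521 /8048026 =-0.00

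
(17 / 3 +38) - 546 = -1507 / 3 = -502.33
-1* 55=-55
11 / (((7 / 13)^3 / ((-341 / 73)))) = -8240947 / 25039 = -329.12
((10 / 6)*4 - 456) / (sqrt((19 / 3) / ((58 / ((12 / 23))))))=-674*sqrt(25346) / 57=-1882.52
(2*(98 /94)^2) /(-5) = -4802 /11045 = -0.43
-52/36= -13/9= -1.44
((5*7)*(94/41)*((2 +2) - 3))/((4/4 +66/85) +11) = 139825/22263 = 6.28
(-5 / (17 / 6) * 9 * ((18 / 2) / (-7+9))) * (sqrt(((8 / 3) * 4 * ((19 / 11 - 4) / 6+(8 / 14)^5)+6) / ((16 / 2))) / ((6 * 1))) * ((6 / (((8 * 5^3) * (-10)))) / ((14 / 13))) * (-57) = -60021 * sqrt(167163227) / 3591896000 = -0.22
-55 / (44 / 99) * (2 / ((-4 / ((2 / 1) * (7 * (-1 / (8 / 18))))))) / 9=-3465 / 16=-216.56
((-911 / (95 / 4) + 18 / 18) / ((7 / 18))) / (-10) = 4563 / 475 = 9.61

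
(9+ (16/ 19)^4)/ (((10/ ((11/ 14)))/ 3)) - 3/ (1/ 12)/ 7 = -2.90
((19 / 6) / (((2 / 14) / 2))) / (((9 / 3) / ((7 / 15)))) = 931 / 135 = 6.90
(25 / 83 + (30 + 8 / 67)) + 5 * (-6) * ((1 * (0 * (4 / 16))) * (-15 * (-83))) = 169169 / 5561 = 30.42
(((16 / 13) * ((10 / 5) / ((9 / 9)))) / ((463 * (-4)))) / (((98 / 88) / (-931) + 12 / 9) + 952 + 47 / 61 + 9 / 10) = -6119520 / 4396998140509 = -0.00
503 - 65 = 438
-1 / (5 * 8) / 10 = -1 / 400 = -0.00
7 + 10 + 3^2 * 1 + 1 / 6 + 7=199 / 6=33.17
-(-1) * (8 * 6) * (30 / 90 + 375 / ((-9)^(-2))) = 1458016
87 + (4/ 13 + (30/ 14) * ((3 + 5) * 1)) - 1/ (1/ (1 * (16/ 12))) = 28151/ 273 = 103.12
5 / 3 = 1.67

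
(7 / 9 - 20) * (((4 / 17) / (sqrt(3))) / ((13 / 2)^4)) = -11072 * sqrt(3) / 13109499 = -0.00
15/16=0.94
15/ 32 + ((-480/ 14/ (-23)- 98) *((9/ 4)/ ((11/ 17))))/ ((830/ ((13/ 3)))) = -30182301/ 23518880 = -1.28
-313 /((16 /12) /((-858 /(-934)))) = -402831 /1868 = -215.65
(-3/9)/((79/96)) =-32/79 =-0.41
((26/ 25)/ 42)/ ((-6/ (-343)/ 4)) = 1274/ 225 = 5.66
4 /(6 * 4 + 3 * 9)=0.08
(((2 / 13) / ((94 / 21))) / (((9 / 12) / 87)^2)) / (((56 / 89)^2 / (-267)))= -5335910361 / 17108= -311895.63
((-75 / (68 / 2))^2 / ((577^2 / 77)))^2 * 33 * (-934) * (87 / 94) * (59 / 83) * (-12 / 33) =1349074406998828125 / 144455765414828525044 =0.01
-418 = -418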